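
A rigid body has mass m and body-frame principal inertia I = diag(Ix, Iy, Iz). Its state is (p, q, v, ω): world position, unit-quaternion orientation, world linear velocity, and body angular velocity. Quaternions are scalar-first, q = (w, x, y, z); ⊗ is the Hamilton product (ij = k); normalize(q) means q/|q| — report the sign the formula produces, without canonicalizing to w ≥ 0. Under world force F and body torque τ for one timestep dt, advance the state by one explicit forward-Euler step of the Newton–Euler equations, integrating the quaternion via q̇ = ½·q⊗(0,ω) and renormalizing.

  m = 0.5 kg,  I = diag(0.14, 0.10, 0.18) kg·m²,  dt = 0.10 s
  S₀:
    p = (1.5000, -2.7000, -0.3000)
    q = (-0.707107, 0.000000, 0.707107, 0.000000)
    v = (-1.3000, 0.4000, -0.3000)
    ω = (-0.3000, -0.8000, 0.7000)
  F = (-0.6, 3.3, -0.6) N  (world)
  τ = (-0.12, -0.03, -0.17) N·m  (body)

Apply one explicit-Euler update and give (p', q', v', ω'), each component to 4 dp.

p' = (1.3700, -2.6600, -0.3300)
q' = (-0.6778, 0.0353, 0.7343, -0.0141)
v' = (-1.4200, 1.0600, -0.4200)
ω' = (-0.3537, -0.8384, 0.6109)

a = F/m = (-1.2000, 6.6000, -1.2000)
p' = p + v·dt = (1.3700, -2.6600, -0.3300)
v' = v + a·dt = (-1.4200, 1.0600, -0.4200)
ω×(Iω) gyroscopic = (-0.0448, 0.0084, -0.0096)
α = I⁻¹(τ − ω×Iω) = (-0.5371, -0.3840, -0.8911)
ω' = ω + α·dt = (-0.3537, -0.8384, 0.6109)
q⊗(0,ω) = (0.5656856, 0.7071070, 0.5656856, -0.2828428)
q' = normalize(q + ½dt·q⊗(0,ω)) = (-0.6778, 0.0353, 0.7343, -0.0141)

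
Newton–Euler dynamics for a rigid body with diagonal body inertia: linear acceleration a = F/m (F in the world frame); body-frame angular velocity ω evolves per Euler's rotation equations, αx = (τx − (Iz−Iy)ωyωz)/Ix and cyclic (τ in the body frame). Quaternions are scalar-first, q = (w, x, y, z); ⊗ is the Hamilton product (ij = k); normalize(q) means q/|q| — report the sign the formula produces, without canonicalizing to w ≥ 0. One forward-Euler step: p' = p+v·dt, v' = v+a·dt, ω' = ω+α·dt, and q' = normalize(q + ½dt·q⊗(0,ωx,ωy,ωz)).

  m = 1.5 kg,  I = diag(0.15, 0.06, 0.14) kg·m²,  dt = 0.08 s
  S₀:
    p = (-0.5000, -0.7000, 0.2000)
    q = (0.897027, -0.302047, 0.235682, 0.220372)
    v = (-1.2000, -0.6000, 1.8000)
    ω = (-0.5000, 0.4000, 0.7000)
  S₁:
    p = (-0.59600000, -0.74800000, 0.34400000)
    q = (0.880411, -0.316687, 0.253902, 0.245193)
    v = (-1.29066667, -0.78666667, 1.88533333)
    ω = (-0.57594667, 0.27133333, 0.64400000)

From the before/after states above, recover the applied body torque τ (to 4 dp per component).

τ = (-0.1200, -0.1000, -0.0800)

ω₁ − ω₀ = (-0.07594667, -0.12866667, -0.05600000)
gyro term ω₀×Iω₀ = (0.0224, -0.0035, 0.0180)
τ = I·(Δω/dt) + ω₀×(Iω₀) = (-0.1200, -0.1000, -0.0800)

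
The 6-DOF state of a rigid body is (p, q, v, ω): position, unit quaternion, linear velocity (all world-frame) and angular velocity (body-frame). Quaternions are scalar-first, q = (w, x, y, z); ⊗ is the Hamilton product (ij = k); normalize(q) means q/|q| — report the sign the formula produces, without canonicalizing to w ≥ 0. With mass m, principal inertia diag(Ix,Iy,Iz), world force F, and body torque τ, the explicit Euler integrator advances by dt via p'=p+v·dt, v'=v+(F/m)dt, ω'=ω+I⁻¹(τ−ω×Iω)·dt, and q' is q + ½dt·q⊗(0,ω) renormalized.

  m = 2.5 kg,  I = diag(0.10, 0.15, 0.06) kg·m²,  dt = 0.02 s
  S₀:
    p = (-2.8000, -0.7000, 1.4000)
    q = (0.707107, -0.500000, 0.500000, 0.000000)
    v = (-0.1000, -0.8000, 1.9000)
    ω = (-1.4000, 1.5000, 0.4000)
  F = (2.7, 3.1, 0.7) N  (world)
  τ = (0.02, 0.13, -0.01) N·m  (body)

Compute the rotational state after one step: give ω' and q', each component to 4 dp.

ω×(Iω) gyroscopic = (-0.0540, -0.0224, -0.1050)
angular accel α = (0.7400, 1.0160, 1.5833)
ω' = ω + α·dt = (-1.3852, 1.5203, 0.4317)
2q̇ = q⊗(0,ω) = (-1.4500000, -0.7899498, 1.2606605, 0.2328428)
q + ½dt·q⊗(0,ω), renormalized = (0.6925, -0.5078, 0.5125, 0.0023)

ω' = (-1.3852, 1.5203, 0.4317)
q' = (0.6925, -0.5078, 0.5125, 0.0023)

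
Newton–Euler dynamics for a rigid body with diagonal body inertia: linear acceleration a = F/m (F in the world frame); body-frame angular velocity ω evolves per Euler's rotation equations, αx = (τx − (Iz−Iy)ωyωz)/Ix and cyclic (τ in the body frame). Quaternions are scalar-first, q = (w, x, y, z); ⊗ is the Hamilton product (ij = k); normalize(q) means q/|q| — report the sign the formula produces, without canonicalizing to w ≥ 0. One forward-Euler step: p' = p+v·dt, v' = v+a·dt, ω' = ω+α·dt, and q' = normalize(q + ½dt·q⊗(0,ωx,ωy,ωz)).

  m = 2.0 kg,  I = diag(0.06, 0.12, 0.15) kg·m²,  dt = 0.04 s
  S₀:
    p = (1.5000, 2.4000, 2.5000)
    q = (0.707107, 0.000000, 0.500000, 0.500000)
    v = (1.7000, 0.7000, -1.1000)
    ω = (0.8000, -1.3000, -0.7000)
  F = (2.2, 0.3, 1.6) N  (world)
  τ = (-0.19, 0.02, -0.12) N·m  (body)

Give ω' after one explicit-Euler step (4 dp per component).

ω' = (0.6551, -1.3101, -0.7154)

angular accel α = (-3.6217, -0.2533, -0.3840)
ω + α·dt = (0.6551, -1.3101, -0.7154)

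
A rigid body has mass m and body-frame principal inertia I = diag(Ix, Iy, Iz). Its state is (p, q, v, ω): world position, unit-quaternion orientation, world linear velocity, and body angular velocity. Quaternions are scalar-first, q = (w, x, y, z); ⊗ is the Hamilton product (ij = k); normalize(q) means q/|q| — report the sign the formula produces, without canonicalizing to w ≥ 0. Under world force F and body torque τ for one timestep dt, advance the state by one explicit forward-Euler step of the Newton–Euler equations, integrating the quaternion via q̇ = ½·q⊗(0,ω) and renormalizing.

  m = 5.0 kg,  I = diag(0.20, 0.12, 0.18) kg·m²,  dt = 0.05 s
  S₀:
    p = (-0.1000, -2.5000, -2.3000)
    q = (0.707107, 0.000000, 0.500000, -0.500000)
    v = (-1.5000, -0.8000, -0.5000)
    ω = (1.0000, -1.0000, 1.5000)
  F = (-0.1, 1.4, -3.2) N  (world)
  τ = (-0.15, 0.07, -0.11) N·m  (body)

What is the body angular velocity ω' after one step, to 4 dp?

ω' = (0.9850, -0.9833, 1.4472)

angular accel α = (-0.3000, 0.3333, -1.0556)
new body rate ω' = (0.9850, -0.9833, 1.4472)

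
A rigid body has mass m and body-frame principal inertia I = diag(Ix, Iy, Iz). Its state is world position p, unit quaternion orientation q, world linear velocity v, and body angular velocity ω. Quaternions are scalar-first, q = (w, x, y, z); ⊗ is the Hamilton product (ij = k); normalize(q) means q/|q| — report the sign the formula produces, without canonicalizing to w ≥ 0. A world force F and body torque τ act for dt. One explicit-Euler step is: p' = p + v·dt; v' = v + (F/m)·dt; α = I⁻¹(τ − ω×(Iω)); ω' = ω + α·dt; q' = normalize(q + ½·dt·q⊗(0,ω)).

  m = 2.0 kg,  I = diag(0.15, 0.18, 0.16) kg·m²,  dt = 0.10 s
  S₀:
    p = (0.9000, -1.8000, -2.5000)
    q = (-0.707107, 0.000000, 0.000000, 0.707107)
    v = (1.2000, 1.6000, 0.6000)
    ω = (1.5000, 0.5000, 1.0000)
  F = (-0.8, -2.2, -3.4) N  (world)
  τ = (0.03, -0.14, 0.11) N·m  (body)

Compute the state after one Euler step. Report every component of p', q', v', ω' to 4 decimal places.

p' = (1.0200, -1.6400, -2.4400)
q' = (-0.7392, -0.0704, 0.0352, 0.6688)
v' = (1.1600, 1.4900, 0.4300)
ω' = (1.5267, 0.4306, 1.0547)

a = (-0.4000, -1.1000, -1.7000)
new position p' = (1.0200, -1.6400, -2.4400)
v' = v + a·dt = (1.1600, 1.4900, 0.4300)
angular accel α = (0.2667, -0.6944, 0.5469)
new body rate ω' = (1.5267, 0.4306, 1.0547)
q⊗(0,ω) = (-0.7071070, -1.4142140, 0.7071070, -0.7071070)
q + ½dt·q⊗(0,ω), renormalized = (-0.7392, -0.0704, 0.0352, 0.6688)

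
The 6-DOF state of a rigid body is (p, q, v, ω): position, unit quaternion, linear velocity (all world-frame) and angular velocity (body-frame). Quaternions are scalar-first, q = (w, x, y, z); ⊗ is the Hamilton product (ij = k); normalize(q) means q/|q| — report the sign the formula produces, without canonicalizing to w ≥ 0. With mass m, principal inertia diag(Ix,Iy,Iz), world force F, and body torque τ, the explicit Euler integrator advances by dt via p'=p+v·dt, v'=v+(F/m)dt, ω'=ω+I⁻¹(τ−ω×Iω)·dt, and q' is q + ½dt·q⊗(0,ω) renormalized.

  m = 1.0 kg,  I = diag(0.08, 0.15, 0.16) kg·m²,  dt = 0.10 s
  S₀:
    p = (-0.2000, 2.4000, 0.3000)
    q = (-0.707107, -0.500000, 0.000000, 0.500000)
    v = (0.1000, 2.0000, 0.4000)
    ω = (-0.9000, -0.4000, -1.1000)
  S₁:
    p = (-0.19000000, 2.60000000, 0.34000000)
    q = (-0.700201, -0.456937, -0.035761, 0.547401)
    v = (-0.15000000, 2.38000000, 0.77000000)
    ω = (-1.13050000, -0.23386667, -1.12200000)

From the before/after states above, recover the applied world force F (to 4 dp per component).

velocity change Δv = (-0.25000000, 0.38000000, 0.37000000)
m·(v₁−v₀)/dt = (-2.5000, 3.8000, 3.7000)

F = (-2.5000, 3.8000, 3.7000)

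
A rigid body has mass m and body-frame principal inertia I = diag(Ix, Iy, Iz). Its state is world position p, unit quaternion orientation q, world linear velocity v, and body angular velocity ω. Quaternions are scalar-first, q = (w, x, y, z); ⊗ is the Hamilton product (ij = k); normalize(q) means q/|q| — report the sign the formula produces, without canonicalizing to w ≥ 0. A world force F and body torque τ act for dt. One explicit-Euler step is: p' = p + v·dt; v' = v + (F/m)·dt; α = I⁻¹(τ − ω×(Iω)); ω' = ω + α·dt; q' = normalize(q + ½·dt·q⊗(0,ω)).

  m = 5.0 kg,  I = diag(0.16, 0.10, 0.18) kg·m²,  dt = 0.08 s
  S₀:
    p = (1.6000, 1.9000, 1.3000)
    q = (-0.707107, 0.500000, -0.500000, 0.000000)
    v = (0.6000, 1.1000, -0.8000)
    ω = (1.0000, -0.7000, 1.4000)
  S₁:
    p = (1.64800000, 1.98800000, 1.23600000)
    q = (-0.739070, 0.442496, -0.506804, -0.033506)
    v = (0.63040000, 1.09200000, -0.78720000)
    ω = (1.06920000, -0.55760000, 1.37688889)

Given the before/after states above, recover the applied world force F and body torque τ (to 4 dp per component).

velocity change Δv = (0.03040000, -0.00800000, 0.01280000)
applied force F = (1.9000, -0.5000, 0.8000)
rate change Δω = (0.06920000, 0.14240000, -0.02311111)
ω₀×(Iω₀) = (-0.0784, -0.0280, 0.0420)
I·α + gyro = (0.0600, 0.1500, -0.0100)

F = (1.9000, -0.5000, 0.8000)
τ = (0.0600, 0.1500, -0.0100)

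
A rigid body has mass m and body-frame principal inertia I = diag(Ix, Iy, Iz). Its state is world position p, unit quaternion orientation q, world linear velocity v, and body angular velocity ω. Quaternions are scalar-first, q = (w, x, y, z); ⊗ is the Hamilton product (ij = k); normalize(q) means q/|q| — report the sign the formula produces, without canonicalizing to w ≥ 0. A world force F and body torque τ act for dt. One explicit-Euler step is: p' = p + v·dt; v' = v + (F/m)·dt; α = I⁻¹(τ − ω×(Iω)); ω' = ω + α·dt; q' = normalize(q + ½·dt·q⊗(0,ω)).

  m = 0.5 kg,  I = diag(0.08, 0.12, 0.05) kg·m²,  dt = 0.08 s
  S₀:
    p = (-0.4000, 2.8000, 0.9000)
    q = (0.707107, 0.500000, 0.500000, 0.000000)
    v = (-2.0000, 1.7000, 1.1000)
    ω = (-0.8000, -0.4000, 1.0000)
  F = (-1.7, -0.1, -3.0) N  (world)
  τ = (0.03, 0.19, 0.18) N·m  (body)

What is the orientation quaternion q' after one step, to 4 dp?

q' = (0.7301, 0.4967, 0.4680, 0.0362)

Hamilton product q⊗(0,ω) = (0.6000000, -0.0656856, -0.7828428, 0.9071070)
q + ½dt·q⊗(0,ω), renormalized = (0.7301, 0.4967, 0.4680, 0.0362)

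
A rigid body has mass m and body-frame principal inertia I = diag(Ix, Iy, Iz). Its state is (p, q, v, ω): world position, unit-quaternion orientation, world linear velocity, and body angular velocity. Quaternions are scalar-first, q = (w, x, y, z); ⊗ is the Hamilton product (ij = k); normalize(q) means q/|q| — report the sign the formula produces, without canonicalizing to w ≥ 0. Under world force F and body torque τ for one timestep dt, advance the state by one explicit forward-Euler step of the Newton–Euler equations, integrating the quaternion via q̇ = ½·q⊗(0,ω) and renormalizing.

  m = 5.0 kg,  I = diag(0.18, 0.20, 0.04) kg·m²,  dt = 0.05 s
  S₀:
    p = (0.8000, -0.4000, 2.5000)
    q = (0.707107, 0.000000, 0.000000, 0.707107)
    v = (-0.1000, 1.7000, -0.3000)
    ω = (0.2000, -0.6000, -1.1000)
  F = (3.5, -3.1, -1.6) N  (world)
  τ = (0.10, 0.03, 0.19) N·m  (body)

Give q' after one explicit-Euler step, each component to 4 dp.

Hamilton product q⊗(0,ω) = (0.7778177, 0.5656856, -0.2828428, -0.7778177)
updated quaternion q' = (0.7262, 0.0141, -0.0071, 0.6873)

q' = (0.7262, 0.0141, -0.0071, 0.6873)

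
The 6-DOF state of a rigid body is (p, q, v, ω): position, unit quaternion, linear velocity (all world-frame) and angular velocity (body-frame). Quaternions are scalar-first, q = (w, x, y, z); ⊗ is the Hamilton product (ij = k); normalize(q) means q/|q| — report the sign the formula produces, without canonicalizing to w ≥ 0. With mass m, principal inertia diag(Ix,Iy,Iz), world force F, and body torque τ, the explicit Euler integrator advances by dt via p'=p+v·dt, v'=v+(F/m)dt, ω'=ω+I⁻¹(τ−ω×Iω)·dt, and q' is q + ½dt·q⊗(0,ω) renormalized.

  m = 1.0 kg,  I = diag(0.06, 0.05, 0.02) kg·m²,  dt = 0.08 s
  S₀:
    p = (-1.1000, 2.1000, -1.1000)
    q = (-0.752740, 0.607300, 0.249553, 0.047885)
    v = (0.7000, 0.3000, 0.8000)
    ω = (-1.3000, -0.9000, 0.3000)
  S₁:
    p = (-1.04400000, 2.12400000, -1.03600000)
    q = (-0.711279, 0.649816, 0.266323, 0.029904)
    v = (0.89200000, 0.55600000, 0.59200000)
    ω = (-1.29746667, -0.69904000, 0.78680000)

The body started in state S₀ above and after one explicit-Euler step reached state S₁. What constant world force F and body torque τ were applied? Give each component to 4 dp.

F = (2.4000, 3.2000, -2.6000)
τ = (0.0100, 0.1100, 0.1100)

velocity change Δv = (0.19200000, 0.25600000, -0.20800000)
applied force F = (2.4000, 3.2000, -2.6000)
Δω = ω₁−ω₀ = (0.00253333, 0.20096000, 0.48680000)
gyro term ω₀×Iω₀ = (0.0081, -0.0156, -0.0117)
applied torque τ = (0.0100, 0.1100, 0.1100)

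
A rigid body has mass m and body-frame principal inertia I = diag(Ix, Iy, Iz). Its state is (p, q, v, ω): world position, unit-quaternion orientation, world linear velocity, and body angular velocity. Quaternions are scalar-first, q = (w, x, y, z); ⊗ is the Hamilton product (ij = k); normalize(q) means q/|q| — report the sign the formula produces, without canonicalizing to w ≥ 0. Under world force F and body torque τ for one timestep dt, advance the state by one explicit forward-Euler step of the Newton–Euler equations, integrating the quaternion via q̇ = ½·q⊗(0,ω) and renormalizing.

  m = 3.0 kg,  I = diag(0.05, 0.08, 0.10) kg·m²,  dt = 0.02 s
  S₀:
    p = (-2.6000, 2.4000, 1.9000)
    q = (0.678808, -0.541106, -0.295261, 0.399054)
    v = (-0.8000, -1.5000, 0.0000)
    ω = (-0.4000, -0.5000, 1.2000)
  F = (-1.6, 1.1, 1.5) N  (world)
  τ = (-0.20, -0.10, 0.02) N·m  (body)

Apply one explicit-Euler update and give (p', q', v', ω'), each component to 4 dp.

p' = (-2.6160, 2.3700, 1.9000)
q' = (0.6703, -0.5453, -0.2937, 0.4087)
v' = (-0.8107, -1.4927, 0.0100)
ω' = (-0.4752, -0.5310, 1.2028)

ω×(Iω) gyroscopic = (-0.0120, 0.0240, 0.0060)
α = I⁻¹(τ − ω×Iω) = (-3.7600, -1.5500, 0.1400)
ω' = ω + α·dt = (-0.4752, -0.5310, 1.2028)
Hamilton product q⊗(0,ω) = (-0.8429377, -0.4263094, 0.1503016, 0.9670182)
q + ½dt·q⊗(0,ω), renormalized = (0.6703, -0.5453, -0.2937, 0.4087)
linear accel F/m = (-0.5333, 0.3667, 0.5000)
p' = p + v·dt = (-2.6160, 2.3700, 1.9000)
v + (F/m)dt = (-0.8107, -1.4927, 0.0100)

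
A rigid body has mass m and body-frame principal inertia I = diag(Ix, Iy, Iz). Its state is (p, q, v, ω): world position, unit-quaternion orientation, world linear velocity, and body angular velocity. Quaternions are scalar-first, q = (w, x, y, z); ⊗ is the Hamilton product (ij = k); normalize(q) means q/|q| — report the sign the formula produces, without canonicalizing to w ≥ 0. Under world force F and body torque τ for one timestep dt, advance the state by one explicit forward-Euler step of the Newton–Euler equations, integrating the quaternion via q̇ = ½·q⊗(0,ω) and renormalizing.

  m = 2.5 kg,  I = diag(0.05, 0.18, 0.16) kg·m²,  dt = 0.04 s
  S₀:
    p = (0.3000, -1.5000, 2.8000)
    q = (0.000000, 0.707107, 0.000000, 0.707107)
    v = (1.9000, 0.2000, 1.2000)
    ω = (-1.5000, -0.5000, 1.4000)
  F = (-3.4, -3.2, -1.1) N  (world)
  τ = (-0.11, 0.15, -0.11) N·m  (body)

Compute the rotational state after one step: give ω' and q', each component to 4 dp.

angular accel α = (-2.4800, -0.4500, -1.2969)
new body rate ω' = (-1.5992, -0.5180, 1.3481)
Hamilton product q⊗(0,ω) = (0.0707107, 0.3535535, -2.0506103, -0.3535535)
q + ½dt·q⊗(0,ω), renormalized = (0.0014, 0.7135, -0.0410, 0.6994)

ω' = (-1.5992, -0.5180, 1.3481)
q' = (0.0014, 0.7135, -0.0410, 0.6994)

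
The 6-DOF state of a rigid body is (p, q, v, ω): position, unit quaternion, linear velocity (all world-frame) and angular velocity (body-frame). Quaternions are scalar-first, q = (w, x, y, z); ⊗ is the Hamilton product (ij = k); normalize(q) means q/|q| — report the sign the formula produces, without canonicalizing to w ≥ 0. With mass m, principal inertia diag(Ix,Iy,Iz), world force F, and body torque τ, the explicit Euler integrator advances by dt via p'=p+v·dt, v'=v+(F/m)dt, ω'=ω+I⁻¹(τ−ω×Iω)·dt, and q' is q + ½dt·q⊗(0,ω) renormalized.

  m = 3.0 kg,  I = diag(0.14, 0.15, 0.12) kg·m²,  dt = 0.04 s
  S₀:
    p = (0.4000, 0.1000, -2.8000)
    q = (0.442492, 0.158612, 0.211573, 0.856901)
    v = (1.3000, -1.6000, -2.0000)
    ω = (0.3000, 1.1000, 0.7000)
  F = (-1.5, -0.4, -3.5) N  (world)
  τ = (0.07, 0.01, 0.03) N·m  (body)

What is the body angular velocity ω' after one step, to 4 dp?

ω' = (0.3266, 1.1015, 0.7089)

angular accel α = (0.6650, 0.0387, 0.2225)
new body rate ω' = (0.3266, 1.1015, 0.7089)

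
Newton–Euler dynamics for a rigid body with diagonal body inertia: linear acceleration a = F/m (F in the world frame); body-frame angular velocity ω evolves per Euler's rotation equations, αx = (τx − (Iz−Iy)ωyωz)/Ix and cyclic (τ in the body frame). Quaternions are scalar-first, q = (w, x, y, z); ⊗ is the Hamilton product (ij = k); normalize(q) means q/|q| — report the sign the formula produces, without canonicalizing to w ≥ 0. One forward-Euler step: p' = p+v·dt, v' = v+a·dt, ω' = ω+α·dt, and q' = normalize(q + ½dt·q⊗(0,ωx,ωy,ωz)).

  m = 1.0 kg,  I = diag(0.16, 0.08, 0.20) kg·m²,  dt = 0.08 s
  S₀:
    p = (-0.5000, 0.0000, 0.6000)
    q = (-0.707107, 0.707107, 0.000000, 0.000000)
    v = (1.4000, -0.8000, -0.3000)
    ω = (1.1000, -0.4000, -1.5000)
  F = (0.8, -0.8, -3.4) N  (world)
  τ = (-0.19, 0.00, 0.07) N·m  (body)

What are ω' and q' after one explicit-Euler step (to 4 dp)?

α = I⁻¹(τ − ω×Iω) = (-1.6375, -0.8250, 0.1740)
ω' = ω + α·dt = (0.9690, -0.4660, -1.4861)
Hamilton product q⊗(0,ω) = (-0.7778177, -0.7778177, 1.3435033, 0.7778177)
updated quaternion q' = (-0.7361, 0.6740, 0.0536, 0.0310)

ω' = (0.9690, -0.4660, -1.4861)
q' = (-0.7361, 0.6740, 0.0536, 0.0310)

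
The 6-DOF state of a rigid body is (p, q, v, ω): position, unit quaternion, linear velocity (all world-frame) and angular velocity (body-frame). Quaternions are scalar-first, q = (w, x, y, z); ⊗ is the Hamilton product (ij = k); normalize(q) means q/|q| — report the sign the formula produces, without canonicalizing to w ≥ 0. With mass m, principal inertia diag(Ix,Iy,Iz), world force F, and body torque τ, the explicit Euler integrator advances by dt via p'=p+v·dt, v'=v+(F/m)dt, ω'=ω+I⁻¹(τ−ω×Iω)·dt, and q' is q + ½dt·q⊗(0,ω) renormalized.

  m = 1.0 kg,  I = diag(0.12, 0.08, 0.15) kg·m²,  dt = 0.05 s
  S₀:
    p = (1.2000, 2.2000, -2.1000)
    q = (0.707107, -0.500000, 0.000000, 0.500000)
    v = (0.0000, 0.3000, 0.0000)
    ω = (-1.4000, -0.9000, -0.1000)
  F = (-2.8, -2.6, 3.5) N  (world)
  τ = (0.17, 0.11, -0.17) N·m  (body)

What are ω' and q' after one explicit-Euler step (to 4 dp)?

gyro term ω×Iω = (0.0063, -0.0042, -0.0504)
angular accel α = (1.3642, 1.4275, -0.7973)
ω' = ω + α·dt = (-1.3318, -0.8286, -0.1399)
Hamilton product q⊗(0,ω) = (-0.6500000, -0.5399498, -1.3863963, 0.3792893)
q' = normalize(q + ½dt·q⊗(0,ω)) = (0.6903, -0.5131, -0.0346, 0.5090)

ω' = (-1.3318, -0.8286, -0.1399)
q' = (0.6903, -0.5131, -0.0346, 0.5090)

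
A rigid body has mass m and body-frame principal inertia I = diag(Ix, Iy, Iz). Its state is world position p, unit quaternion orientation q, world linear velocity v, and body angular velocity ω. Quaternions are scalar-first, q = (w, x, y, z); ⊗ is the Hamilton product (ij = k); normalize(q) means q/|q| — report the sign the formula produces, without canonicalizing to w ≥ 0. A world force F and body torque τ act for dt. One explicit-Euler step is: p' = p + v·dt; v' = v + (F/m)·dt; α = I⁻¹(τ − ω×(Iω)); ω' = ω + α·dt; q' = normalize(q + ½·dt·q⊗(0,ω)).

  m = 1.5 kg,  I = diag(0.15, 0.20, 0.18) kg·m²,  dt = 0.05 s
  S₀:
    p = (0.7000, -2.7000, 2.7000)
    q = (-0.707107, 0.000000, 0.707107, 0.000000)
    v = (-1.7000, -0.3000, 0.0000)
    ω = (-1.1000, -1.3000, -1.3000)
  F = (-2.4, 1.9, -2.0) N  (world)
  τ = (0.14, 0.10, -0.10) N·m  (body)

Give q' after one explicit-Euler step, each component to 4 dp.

q⊗(0,ω) = (0.9192391, -0.1414214, 0.9192391, 1.6970568)
q' = normalize(q + ½dt·q⊗(0,ω)) = (-0.6831, -0.0035, 0.7290, 0.0424)

q' = (-0.6831, -0.0035, 0.7290, 0.0424)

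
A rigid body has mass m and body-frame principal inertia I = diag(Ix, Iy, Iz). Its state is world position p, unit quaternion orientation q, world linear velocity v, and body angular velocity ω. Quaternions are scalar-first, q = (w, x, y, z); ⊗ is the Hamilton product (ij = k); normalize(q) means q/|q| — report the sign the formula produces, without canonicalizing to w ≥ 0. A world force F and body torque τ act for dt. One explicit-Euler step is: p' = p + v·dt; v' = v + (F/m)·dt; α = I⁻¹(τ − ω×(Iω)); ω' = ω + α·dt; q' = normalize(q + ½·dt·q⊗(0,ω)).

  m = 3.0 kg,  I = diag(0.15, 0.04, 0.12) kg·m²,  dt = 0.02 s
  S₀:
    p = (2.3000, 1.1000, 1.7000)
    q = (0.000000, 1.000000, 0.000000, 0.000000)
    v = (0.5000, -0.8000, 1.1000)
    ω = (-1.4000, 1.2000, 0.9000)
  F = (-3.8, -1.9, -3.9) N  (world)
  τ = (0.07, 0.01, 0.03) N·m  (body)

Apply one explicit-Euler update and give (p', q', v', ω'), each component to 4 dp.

a = (-1.2667, -0.6333, -1.3000)
p + v·dt = (2.3100, 1.0840, 1.7220)
v' = v + a·dt = (0.4747, -0.8127, 1.0740)
gyro term ω×Iω = (0.0864, -0.0378, 0.1848)
(τ − ω×Iω)/I = (-0.1093, 1.1950, -1.2900)
new body rate ω' = (-1.4022, 1.2239, 0.8742)
Hamilton product q⊗(0,ω) = (1.4000000, 0.0000000, -0.9000000, 1.2000000)
q' = normalize(q + ½dt·q⊗(0,ω)) = (0.0140, 0.9998, -0.0090, 0.0120)

p' = (2.3100, 1.0840, 1.7220)
q' = (0.0140, 0.9998, -0.0090, 0.0120)
v' = (0.4747, -0.8127, 1.0740)
ω' = (-1.4022, 1.2239, 0.8742)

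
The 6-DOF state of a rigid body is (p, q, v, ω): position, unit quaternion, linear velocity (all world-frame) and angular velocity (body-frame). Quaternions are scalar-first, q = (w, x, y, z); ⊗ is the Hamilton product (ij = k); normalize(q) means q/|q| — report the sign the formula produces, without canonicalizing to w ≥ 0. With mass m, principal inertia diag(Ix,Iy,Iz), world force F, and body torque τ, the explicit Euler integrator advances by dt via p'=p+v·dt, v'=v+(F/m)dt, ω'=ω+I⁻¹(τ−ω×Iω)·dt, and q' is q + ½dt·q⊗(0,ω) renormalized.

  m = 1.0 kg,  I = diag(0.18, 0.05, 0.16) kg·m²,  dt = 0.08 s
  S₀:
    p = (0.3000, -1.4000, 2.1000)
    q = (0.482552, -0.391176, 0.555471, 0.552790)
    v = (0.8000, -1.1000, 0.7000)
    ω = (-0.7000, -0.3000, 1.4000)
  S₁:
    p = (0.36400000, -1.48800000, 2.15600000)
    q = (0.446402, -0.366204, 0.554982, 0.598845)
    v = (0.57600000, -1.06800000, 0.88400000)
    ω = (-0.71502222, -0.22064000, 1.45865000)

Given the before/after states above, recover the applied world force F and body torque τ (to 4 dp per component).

v₁ − v₀ = (-0.22400000, 0.03200000, 0.18400000)
F = m·Δv/dt = (-2.8000, 0.4000, 2.3000)
Δω = ω₁−ω₀ = (-0.01502222, 0.07936000, 0.05865000)
τ = I·(Δω/dt) + ω₀×(Iω₀) = (-0.0800, 0.0300, 0.0900)

F = (-2.8000, 0.4000, 2.3000)
τ = (-0.0800, 0.0300, 0.0900)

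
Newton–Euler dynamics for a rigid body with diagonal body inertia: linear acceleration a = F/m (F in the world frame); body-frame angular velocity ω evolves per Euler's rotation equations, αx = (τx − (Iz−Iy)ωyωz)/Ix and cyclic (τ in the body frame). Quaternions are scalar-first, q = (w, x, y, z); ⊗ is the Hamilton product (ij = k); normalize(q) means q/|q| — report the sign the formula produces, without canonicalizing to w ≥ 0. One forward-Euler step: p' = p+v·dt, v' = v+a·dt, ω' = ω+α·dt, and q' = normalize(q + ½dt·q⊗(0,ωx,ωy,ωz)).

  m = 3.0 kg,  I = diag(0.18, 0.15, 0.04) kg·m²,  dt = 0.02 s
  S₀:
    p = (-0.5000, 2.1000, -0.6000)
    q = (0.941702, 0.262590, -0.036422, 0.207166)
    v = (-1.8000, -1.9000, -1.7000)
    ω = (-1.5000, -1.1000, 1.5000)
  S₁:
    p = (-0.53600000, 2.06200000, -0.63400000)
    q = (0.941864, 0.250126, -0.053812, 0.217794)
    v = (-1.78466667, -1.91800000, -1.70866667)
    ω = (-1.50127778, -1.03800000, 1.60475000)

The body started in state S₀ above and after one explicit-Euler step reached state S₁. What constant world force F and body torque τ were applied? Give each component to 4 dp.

rate change Δω = (-0.00127778, 0.06200000, 0.10475000)
I·α + gyro = (0.1700, 0.1500, 0.1600)
velocity change Δv = (0.01533333, -0.01800000, -0.00866667)
m·(v₁−v₀)/dt = (2.3000, -2.7000, -1.3000)

F = (2.3000, -2.7000, -1.3000)
τ = (0.1700, 0.1500, 0.1600)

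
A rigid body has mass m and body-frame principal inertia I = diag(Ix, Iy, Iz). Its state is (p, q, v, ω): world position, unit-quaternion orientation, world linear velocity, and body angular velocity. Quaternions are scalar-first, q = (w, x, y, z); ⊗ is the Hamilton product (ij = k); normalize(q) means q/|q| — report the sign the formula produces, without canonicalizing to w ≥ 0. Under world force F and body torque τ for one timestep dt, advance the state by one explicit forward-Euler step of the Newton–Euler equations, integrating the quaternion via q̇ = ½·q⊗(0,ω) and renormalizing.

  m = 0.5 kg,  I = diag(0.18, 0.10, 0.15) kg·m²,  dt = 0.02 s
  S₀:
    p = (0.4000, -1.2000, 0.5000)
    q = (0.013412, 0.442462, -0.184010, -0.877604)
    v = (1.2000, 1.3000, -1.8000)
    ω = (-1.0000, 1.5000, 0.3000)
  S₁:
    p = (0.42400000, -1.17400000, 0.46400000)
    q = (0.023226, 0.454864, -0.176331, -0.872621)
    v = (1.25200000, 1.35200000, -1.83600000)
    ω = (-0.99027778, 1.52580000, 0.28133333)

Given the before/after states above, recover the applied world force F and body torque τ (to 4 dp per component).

velocity change Δv = (0.05200000, 0.05200000, -0.03600000)
F = m·Δv/dt = (1.3000, 1.3000, -0.9000)
rate change Δω = (0.00972222, 0.02580000, -0.01866667)
gyro term ω₀×Iω₀ = (0.0225, -0.0090, 0.1200)
I·α + gyro = (0.1100, 0.1200, -0.0200)

F = (1.3000, 1.3000, -0.9000)
τ = (0.1100, 0.1200, -0.0200)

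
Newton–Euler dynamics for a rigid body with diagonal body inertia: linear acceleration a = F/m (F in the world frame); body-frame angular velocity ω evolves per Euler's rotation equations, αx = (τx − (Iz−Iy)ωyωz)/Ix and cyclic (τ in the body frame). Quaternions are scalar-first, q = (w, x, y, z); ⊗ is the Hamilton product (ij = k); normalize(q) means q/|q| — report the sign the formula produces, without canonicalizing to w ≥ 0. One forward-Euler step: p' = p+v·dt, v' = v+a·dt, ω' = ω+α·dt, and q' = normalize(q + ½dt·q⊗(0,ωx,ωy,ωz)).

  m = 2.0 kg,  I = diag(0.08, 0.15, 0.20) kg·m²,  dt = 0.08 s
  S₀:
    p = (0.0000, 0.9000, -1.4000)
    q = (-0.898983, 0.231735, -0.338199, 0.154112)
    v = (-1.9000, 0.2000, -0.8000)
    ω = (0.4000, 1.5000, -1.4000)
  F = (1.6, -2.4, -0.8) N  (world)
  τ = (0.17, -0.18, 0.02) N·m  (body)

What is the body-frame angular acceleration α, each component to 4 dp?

gyro term ω×Iω = (-0.1050, 0.0672, 0.0420)
angular accel α = (3.4375, -1.6480, -0.1100)

α = (3.4375, -1.6480, -0.1100)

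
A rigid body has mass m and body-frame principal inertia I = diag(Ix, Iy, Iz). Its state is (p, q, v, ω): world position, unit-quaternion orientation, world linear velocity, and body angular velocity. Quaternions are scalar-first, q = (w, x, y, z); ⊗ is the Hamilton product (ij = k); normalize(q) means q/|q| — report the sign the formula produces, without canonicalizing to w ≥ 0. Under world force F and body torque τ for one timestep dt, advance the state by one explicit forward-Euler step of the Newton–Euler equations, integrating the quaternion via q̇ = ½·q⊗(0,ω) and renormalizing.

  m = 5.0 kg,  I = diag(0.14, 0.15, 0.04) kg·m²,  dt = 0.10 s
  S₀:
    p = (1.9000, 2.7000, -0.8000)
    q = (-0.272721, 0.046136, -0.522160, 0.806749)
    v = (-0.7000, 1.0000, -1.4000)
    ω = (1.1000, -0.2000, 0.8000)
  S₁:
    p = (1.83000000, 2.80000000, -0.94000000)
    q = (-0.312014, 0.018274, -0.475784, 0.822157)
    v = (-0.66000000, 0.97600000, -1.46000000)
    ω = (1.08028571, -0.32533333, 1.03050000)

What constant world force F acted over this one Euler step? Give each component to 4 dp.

F = (2.0000, -1.2000, -3.0000)

Δv = v₁−v₀ = (0.04000000, -0.02400000, -0.06000000)
m·(v₁−v₀)/dt = (2.0000, -1.2000, -3.0000)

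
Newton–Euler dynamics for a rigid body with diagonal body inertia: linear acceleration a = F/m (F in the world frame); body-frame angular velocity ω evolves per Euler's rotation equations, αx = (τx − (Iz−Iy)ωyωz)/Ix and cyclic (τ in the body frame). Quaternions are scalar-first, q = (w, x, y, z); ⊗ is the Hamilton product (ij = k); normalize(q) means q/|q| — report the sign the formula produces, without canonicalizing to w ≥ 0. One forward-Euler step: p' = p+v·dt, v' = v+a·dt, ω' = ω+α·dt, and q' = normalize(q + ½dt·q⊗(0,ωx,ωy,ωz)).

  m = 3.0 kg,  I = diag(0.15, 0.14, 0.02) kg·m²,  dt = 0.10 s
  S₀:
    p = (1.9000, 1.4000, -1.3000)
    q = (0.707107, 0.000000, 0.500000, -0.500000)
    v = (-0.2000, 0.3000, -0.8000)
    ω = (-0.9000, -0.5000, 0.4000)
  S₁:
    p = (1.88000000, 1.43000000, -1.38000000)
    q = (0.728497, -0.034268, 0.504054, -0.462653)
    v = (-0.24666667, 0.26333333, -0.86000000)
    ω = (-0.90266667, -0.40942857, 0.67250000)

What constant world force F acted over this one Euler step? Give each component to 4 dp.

F = (-1.4000, -1.1000, -1.8000)

v₁ − v₀ = (-0.04666667, -0.03666667, -0.06000000)
m·(v₁−v₀)/dt = (-1.4000, -1.1000, -1.8000)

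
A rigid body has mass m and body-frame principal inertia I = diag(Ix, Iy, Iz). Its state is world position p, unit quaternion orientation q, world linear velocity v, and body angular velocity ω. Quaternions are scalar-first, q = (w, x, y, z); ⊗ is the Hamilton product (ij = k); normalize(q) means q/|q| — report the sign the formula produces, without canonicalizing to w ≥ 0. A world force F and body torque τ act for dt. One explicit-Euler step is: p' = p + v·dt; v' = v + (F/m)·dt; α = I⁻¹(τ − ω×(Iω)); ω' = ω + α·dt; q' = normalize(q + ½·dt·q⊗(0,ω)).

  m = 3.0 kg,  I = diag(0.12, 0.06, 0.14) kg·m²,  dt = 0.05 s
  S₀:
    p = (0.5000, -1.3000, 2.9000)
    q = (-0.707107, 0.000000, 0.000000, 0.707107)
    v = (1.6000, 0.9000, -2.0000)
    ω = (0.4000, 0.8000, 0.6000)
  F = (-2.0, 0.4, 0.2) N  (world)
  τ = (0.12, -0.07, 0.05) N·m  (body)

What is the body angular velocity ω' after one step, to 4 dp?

ω' = (0.4340, 0.7457, 0.6247)

ω×(Iω) gyroscopic = (0.0384, -0.0048, -0.0192)
(τ − ω×Iω)/I = (0.6800, -1.0867, 0.4943)
ω + α·dt = (0.4340, 0.7457, 0.6247)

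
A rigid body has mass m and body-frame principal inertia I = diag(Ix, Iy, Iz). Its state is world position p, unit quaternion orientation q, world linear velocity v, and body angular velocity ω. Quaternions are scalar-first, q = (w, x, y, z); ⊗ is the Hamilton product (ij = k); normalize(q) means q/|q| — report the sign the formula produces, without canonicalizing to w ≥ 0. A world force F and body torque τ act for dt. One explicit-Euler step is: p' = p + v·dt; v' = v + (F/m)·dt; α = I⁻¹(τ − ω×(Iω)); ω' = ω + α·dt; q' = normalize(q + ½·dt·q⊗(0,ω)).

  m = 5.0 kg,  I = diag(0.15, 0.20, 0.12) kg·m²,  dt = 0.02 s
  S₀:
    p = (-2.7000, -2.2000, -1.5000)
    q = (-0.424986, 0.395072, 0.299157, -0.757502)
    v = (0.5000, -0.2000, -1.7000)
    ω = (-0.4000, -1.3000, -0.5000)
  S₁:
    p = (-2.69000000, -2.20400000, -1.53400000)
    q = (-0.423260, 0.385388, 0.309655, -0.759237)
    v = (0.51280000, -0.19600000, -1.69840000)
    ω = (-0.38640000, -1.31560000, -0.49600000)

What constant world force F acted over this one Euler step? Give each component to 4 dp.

F = (3.2000, 1.0000, 0.4000)

Δv = v₁−v₀ = (0.01280000, 0.00400000, 0.00160000)
F = m·Δv/dt = (3.2000, 1.0000, 0.4000)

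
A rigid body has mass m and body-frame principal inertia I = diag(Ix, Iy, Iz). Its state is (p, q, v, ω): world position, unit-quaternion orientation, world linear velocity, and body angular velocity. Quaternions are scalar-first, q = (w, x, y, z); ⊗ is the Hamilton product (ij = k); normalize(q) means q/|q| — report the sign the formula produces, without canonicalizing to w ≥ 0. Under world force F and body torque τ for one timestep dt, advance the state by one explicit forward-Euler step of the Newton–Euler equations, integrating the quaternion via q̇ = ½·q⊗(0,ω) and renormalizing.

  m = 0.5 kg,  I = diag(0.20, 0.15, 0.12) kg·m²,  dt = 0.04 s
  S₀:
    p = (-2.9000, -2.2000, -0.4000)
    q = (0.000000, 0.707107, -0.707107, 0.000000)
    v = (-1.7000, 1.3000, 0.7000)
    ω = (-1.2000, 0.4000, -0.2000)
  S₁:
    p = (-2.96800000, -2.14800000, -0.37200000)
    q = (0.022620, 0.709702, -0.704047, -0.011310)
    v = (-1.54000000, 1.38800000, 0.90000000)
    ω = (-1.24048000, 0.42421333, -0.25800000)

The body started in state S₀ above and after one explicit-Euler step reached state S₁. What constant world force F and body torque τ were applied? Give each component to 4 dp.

Δω = ω₁−ω₀ = (-0.04048000, 0.02421333, -0.05800000)
applied torque τ = (-0.2000, 0.1100, -0.1500)
velocity change Δv = (0.16000000, 0.08800000, 0.20000000)
m·(v₁−v₀)/dt = (2.0000, 1.1000, 2.5000)

F = (2.0000, 1.1000, 2.5000)
τ = (-0.2000, 0.1100, -0.1500)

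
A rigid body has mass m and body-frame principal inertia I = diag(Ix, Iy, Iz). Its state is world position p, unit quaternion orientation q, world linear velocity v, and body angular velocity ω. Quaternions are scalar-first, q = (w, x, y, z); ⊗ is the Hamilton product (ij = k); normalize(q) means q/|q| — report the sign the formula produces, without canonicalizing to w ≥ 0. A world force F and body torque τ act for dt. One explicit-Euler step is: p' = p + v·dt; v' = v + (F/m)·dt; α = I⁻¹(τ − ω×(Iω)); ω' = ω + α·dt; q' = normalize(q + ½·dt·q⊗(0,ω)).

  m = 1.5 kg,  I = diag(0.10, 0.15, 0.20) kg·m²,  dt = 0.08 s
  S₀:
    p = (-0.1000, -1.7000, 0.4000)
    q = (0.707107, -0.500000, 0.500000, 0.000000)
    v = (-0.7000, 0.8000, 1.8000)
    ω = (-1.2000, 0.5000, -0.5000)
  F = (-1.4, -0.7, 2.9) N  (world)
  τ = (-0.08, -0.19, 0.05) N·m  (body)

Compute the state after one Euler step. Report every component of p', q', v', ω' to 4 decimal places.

p' = (-0.1560, -1.6360, 0.5440)
q' = (0.6721, -0.5431, 0.5034, -0.0001)
v' = (-0.7747, 0.7627, 1.9547)
ω' = (-1.2540, 0.4307, -0.4680)

gyro term ω×Iω = (-0.0125, -0.0600, -0.0300)
α = I⁻¹(τ − ω×Iω) = (-0.6750, -0.8667, 0.4000)
ω + α·dt = (-1.2540, 0.4307, -0.4680)
q⊗(0,ω) = (-0.8500000, -1.0985284, 0.1035535, -0.0035535)
updated quaternion q' = (0.6721, -0.5431, 0.5034, -0.0001)
linear accel F/m = (-0.9333, -0.4667, 1.9333)
new position p' = (-0.1560, -1.6360, 0.5440)
new velocity v' = (-0.7747, 0.7627, 1.9547)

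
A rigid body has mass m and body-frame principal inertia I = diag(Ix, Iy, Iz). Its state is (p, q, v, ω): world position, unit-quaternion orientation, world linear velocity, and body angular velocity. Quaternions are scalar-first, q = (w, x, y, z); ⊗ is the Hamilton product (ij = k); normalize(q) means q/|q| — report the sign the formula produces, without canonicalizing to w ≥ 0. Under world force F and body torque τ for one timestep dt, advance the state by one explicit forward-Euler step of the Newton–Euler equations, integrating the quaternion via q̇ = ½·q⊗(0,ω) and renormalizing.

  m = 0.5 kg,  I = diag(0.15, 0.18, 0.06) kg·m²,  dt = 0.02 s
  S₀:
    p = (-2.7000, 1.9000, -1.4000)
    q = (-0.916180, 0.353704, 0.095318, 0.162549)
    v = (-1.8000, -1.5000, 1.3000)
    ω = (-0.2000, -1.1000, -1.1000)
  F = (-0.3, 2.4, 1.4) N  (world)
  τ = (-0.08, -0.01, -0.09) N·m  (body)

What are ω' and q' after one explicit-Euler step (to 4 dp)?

α = I⁻¹(τ − ω×Iω) = (0.4347, -0.1656, -1.6100)
new body rate ω' = (-0.1913, -1.1033, -1.1322)
Hamilton product q⊗(0,ω) = (0.3543945, 0.2571901, 1.3643626, 0.6377872)
q + ½dt·q⊗(0,ω), renormalized = (-0.9125, 0.3562, 0.1089, 0.1689)

ω' = (-0.1913, -1.1033, -1.1322)
q' = (-0.9125, 0.3562, 0.1089, 0.1689)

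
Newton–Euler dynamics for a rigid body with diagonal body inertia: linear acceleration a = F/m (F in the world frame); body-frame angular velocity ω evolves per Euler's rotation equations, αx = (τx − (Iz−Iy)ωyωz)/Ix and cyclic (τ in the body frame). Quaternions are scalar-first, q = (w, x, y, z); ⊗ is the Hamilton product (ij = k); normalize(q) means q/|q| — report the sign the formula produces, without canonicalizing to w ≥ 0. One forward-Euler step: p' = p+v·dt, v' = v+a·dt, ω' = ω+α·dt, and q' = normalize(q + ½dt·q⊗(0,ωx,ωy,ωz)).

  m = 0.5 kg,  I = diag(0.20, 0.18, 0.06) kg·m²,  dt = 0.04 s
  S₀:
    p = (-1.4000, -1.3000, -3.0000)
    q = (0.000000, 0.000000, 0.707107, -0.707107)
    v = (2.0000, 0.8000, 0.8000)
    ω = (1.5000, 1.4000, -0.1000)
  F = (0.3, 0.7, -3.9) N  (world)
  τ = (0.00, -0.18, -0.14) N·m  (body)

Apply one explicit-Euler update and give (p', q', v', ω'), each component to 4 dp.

angular accel α = (-0.0840, -0.8833, -1.6333)
new body rate ω' = (1.4966, 1.3647, -0.1653)
2q̇ = q⊗(0,ω) = (-1.0606605, 0.9192391, -1.0606605, -1.0606605)
q' = normalize(q + ½dt·q⊗(0,ω)) = (-0.0212, 0.0184, 0.6853, -0.7277)
a = F/m = (0.6000, 1.4000, -7.8000)
p + v·dt = (-1.3200, -1.2680, -2.9680)
new velocity v' = (2.0240, 0.8560, 0.4880)

p' = (-1.3200, -1.2680, -2.9680)
q' = (-0.0212, 0.0184, 0.6853, -0.7277)
v' = (2.0240, 0.8560, 0.4880)
ω' = (1.4966, 1.3647, -0.1653)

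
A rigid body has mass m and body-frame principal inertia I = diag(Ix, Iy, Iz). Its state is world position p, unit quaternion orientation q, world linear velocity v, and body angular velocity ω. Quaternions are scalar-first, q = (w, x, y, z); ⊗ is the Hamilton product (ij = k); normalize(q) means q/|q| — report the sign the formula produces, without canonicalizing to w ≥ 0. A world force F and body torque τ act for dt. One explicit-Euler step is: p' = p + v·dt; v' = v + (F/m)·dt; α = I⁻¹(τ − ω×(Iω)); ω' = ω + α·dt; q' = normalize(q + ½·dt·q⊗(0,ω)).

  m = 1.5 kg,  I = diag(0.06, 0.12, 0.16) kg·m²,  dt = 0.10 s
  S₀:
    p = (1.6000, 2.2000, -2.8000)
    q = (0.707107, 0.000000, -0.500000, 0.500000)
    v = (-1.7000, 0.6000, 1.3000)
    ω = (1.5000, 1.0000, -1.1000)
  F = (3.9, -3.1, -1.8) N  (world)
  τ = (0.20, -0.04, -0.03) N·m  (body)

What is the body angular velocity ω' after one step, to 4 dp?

(τ − ω×Iω)/I = (4.0667, -1.7083, -0.7500)
ω' = ω + α·dt = (1.9067, 0.8292, -1.1750)

ω' = (1.9067, 0.8292, -1.1750)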